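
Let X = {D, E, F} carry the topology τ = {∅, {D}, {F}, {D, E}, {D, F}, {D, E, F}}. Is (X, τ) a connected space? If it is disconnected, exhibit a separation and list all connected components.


(X, τ) is disconnected; components = [{F}, {D, E}].

Find clopen sets (U ∈ τ with X ∖ U ∈ τ):
  U = ∅, X ∖ U = {D, E, F} — both open, so U is clopen.
  U = {F}, X ∖ U = {D, E} — both open, so U is clopen.
  U = {D, E}, X ∖ U = {F} — both open, so U is clopen.
  U = {D, E, F}, X ∖ U = ∅ — both open, so U is clopen.
Nontrivial clopen(s) exist: e.g. {F}. So (X, τ) is disconnected.
Compute connected components by grouping points that agree on all clopens:
  component: {F}
  component: {D, E}


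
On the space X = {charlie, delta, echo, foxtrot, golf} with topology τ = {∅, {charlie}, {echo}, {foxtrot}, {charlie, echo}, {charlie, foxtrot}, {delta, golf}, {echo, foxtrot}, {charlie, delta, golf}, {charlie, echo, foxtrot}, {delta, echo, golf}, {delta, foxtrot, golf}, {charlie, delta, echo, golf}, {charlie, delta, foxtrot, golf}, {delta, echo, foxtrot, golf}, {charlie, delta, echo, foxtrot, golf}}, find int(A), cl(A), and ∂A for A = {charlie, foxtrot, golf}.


int(A) = {charlie, foxtrot}, cl(A) = {charlie, delta, foxtrot, golf}, ∂A = {delta, golf}.

Closed sets in (X, τ) are complements of opens:
  closed(X, τ) = {∅, {charlie}, {echo}, {foxtrot}, {charlie, echo}, {charlie, foxtrot}, {delta, golf}, {echo, foxtrot}, {charlie, delta, golf}, {charlie, echo, foxtrot}, {delta, echo, golf}, {delta, foxtrot, golf}, {charlie, delta, echo, golf}, {charlie, delta, foxtrot, golf}, {delta, echo, foxtrot, golf}, {charlie, delta, echo, foxtrot, golf}}.
int(A) = ⋃ {U ∈ τ : U ⊆ A}. Opens contained in A: ∅, {charlie}, {foxtrot}, {charlie, foxtrot}.
Taking the union of these: int(A) = {charlie, foxtrot}.
cl(A) = ⋂ {C closed : A ⊆ C}. Closed sets containing A: {charlie, delta, foxtrot, golf}, {charlie, delta, echo, foxtrot, golf}.
Intersecting these: cl(A) = {charlie, delta, foxtrot, golf}.
∂A = cl(A) ∖ int(A) = {charlie, delta, foxtrot, golf} ∖ {charlie, foxtrot} = {delta, golf}.


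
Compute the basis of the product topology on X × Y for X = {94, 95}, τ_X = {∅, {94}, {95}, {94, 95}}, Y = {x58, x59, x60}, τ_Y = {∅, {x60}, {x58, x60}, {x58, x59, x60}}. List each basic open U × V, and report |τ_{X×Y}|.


Basis B = {∅ × ∅, {94} × {x60}, {95} × {x60}, {94} × {x58, x60}, {94, 95} × {x60}, {95} × {x58, x60}, {94} × {x58, x59, x60}, {95} × {x58, x59, x60}, {94, 95} × {x58, x60}, {94, 95} × {x58, x59, x60}}; |τ_{X×Y}| = 16.

Enumerate products U × V with U ∈ τ_X, V ∈ τ_Y (deduplicated):
  ∅ × ∅ = {} (∅)
  {94} × {x60} = {(94,x60)}
  {95} × {x60} = {(95,x60)}
  {94} × {x58, x60} = {(94,x58), (94,x60)}
  {94, 95} × {x60} = {(94,x60), (95,x60)}
  {95} × {x58, x60} = {(95,x58), (95,x60)}
  {94} × {x58, x59, x60} = {(94,x58), (94,x59), (94,x60)}
  {95} × {x58, x59, x60} = {(95,x58), (95,x59), (95,x60)}
  {94, 95} × {x58, x60} = {(94,x58), (94,x60), (95,x58), (95,x60)}
  {94, 95} × {x58, x59, x60} = {(94,x58), (94,x59), (94,x60), (95,x58), (95,x59), (95,x60)}
These 10 distinct sets form the basis B.
Close under arbitrary unions to get τ_{X×Y}; counting gives |τ_{X×Y}| = 16.


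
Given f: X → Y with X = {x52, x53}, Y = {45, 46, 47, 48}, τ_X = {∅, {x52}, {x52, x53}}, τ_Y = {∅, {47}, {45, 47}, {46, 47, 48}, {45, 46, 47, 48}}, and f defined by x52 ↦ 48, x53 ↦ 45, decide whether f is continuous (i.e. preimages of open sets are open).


f is NOT continuous.

Compute f^{-1}(U) for each U ∈ τ_Y:
  U = ∅: f^{-1}(U) = ∅ ∈ τ_X ✓.
  U = {47}: f^{-1}(U) = ∅ ∈ τ_X ✓.
  U = {45, 47}: f^{-1}(U) = {x53} ∉ τ_X ✗.
  U = {46, 47, 48}: f^{-1}(U) = {x52} ∈ τ_X ✓.
  U = {45, 46, 47, 48}: f^{-1}(U) = {x52, x53} ∈ τ_X ✓.
Found U = {45, 47} with f^{-1}(U) = {x53} not in τ_X. Therefore f is NOT continuous.


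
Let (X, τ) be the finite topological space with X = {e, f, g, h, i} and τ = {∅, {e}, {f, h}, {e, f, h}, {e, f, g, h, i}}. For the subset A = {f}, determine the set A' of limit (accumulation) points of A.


A' = {g, h, i}

For each x ∈ X, list the open sets U ∈ τ with x ∈ U, then check whether U ∩ (A ∖ {x}) ≠ ∅ for every such U.
  x = e: open {e} ∋ x has {e} ∩ (A ∖ {e}) = ∅, so x is NOT a limit point.
  x = f: open {f, h} ∋ x has {f, h} ∩ (A ∖ {f}) = ∅, so x is NOT a limit point.
  x = g: opens ∋ x are {e, f, g, h, i}; each meets A ∖ {g}, so x IS a limit point.
  x = h: opens ∋ x are {f, h}, {e, f, h}, {e, f, g, h, i}; each meets A ∖ {h}, so x IS a limit point.
  x = i: opens ∋ x are {e, f, g, h, i}; each meets A ∖ {i}, so x IS a limit point.
Collecting: A' = {g, h, i}.


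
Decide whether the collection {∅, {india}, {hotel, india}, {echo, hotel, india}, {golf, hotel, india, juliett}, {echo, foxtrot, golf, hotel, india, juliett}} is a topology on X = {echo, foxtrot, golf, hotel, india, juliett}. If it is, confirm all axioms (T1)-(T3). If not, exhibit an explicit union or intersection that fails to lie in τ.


τ is NOT a topology on X.

Axiom (T1): ∅ ∈ τ? Yes; X ∈ τ? Yes.
Axiom (T2/T3): check pairwise unions and intersections of members of τ.
Counterexample for (T2): {echo, hotel, india} ∪ {golf, hotel, india, juliett} = {echo, golf, hotel, india, juliett} ∉ τ. Therefore τ is NOT a topology.


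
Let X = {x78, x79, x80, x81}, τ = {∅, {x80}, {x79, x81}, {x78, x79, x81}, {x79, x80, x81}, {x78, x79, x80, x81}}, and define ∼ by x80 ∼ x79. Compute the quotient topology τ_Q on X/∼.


X/∼ = {[x78], [x79=x80], [x81]}; |τ_Q| = 3.

Equivalence classes: [x78], [x79=x80], [x81].
Quotient map π: X → X/∼ sends x78 ↦ [x78], x79 ↦ [x79=x80], x80 ↦ [x79=x80], x81 ↦ [x81].
For each subset V ⊆ X/∼, compute π^{-1}(V) ⊆ X and check whether π^{-1}(V) ∈ τ. V is open in τ_Q iff π^{-1}(V) ∈ τ.
  V = {}: π^{-1}(V) = ∅ ∈ τ ✓.
  V = {[x78]}: π^{-1}(V) = {x78} ∉ τ ✗.
  V = {[x79=x80]}: π^{-1}(V) = {x79, x80} ∉ τ ✗.
  V = {[x78], [x79=x80]}: π^{-1}(V) = {x78, x79, x80} ∉ τ ✗.
  V = {[x81]}: π^{-1}(V) = {x81} ∉ τ ✗.
  V = {[x78], [x81]}: π^{-1}(V) = {x78, x81} ∉ τ ✗.
  V = {[x79=x80], [x81]}: π^{-1}(V) = {x79, x80, x81} ∈ τ ✓.
  V = {[x78], [x79=x80], [x81]}: π^{-1}(V) = {x78, x79, x80, x81} ∈ τ ✓.
Open sets in the quotient: τ_Q = {{}, {[x79=x80], [x81]}, {[x78], [x79=x80], [x81]}} (3 elements).


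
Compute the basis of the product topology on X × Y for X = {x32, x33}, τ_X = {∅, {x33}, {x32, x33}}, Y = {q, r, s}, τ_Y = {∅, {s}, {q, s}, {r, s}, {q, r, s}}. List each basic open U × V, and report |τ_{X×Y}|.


Basis B = {∅ × ∅, {x33} × {s}, {x32, x33} × {s}, {x33} × {q, s}, {x33} × {r, s}, {x33} × {q, r, s}, {x32, x33} × {q, s}, {x32, x33} × {r, s}, {x32, x33} × {q, r, s}}; |τ_{X×Y}| = 14.

Enumerate products U × V with U ∈ τ_X, V ∈ τ_Y (deduplicated):
  ∅ × ∅ = {} (∅)
  {x33} × {s} = {(x33,s)}
  {x32, x33} × {s} = {(x32,s), (x33,s)}
  {x33} × {q, s} = {(x33,q), (x33,s)}
  {x33} × {r, s} = {(x33,r), (x33,s)}
  {x33} × {q, r, s} = {(x33,q), (x33,r), (x33,s)}
  {x32, x33} × {q, s} = {(x32,q), (x32,s), (x33,q), (x33,s)}
  {x32, x33} × {r, s} = {(x32,r), (x32,s), (x33,r), (x33,s)}
  {x32, x33} × {q, r, s} = {(x32,q), (x32,r), (x32,s), (x33,q), (x33,r), (x33,s)}
These 9 distinct sets form the basis B.
Close under arbitrary unions to get τ_{X×Y}; counting gives |τ_{X×Y}| = 14.


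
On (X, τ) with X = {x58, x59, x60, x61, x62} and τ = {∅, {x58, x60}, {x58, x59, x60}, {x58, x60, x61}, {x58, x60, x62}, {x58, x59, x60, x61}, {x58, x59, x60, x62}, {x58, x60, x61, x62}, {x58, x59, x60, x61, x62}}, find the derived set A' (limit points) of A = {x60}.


A' = {x58, x59, x61, x62}

For each x ∈ X, list the open sets U ∈ τ with x ∈ U, then check whether U ∩ (A ∖ {x}) ≠ ∅ for every such U.
  x = x58: opens ∋ x are {x58, x60}, {x58, x59, x60}, {x58, x60, x61}, {x58, x60, x62}, {x58, x59, x60, x61}, {x58, x59, x60, x62}, {x58, x60, x61, x62}, {x58, x59, x60, x61, x62}; each meets A ∖ {x58}, so x IS a limit point.
  x = x59: opens ∋ x are {x58, x59, x60}, {x58, x59, x60, x61}, {x58, x59, x60, x62}, {x58, x59, x60, x61, x62}; each meets A ∖ {x59}, so x IS a limit point.
  x = x60: open {x58, x60} ∋ x has {x58, x60} ∩ (A ∖ {x60}) = ∅, so x is NOT a limit point.
  x = x61: opens ∋ x are {x58, x60, x61}, {x58, x59, x60, x61}, {x58, x60, x61, x62}, {x58, x59, x60, x61, x62}; each meets A ∖ {x61}, so x IS a limit point.
  x = x62: opens ∋ x are {x58, x60, x62}, {x58, x59, x60, x62}, {x58, x60, x61, x62}, {x58, x59, x60, x61, x62}; each meets A ∖ {x62}, so x IS a limit point.
Collecting: A' = {x58, x59, x61, x62}.


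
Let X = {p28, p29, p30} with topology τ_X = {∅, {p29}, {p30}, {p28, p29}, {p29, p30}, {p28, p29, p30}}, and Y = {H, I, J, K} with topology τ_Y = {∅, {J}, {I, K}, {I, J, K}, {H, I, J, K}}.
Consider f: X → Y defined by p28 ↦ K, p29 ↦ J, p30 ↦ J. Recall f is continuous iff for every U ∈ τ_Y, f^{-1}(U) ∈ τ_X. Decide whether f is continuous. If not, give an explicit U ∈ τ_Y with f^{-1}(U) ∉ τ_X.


f is NOT continuous.

Compute f^{-1}(U) for each U ∈ τ_Y:
  U = ∅: f^{-1}(U) = ∅ ∈ τ_X ✓.
  U = {J}: f^{-1}(U) = {p29, p30} ∈ τ_X ✓.
  U = {I, K}: f^{-1}(U) = {p28} ∉ τ_X ✗.
  U = {I, J, K}: f^{-1}(U) = {p28, p29, p30} ∈ τ_X ✓.
  U = {H, I, J, K}: f^{-1}(U) = {p28, p29, p30} ∈ τ_X ✓.
Found U = {I, K} with f^{-1}(U) = {p28} not in τ_X. Therefore f is NOT continuous.


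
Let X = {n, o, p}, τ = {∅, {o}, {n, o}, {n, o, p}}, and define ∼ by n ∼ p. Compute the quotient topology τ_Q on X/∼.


X/∼ = {[n=p], [o]}; |τ_Q| = 3.

Equivalence classes: [n=p], [o].
Quotient map π: X → X/∼ sends n ↦ [n=p], o ↦ [o], p ↦ [n=p].
For each subset V ⊆ X/∼, compute π^{-1}(V) ⊆ X and check whether π^{-1}(V) ∈ τ. V is open in τ_Q iff π^{-1}(V) ∈ τ.
  V = {}: π^{-1}(V) = ∅ ∈ τ ✓.
  V = {[n=p]}: π^{-1}(V) = {n, p} ∉ τ ✗.
  V = {[o]}: π^{-1}(V) = {o} ∈ τ ✓.
  V = {[n=p], [o]}: π^{-1}(V) = {n, o, p} ∈ τ ✓.
Open sets in the quotient: τ_Q = {{}, {[o]}, {[n=p], [o]}} (3 elements).


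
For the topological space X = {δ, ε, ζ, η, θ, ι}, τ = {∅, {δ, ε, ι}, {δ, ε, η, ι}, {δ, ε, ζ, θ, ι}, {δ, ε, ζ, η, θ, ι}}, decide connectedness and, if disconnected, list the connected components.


(X, τ) is connected.

Find clopen sets (U ∈ τ with X ∖ U ∈ τ):
  U = ∅, X ∖ U = {δ, ε, ζ, η, θ, ι} — both open, so U is clopen.
  U = {δ, ε, ζ, η, θ, ι}, X ∖ U = ∅ — both open, so U is clopen.
Only trivial clopens (∅ and X) exist, so (X, τ) is connected.
Compute connected components by grouping points that agree on all clopens:
  component: {δ, ε, ζ, η, θ, ι}


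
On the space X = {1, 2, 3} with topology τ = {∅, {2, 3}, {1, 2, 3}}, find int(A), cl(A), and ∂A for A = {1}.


int(A) = ∅, cl(A) = {1}, ∂A = {1}.

Closed sets in (X, τ) are complements of opens:
  closed(X, τ) = {∅, {1}, {1, 2, 3}}.
int(A) = ⋃ {U ∈ τ : U ⊆ A}. Opens contained in A: ∅.
Taking the union of these: int(A) = ∅.
cl(A) = ⋂ {C closed : A ⊆ C}. Closed sets containing A: {1}, {1, 2, 3}.
Intersecting these: cl(A) = {1}.
∂A = cl(A) ∖ int(A) = {1} ∖ ∅ = {1}.


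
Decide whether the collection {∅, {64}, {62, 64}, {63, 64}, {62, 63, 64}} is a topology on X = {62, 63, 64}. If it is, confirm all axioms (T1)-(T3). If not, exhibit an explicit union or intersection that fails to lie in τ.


τ IS a topology on X.

Axiom (T1): ∅ ∈ τ? Yes; X ∈ τ? Yes.
Axiom (T2/T3): check pairwise unions and intersections of members of τ.
All pairwise intersections and unions checked — each lies in τ. Therefore τ satisfies (T1), (T2), (T3): it IS a topology on X.


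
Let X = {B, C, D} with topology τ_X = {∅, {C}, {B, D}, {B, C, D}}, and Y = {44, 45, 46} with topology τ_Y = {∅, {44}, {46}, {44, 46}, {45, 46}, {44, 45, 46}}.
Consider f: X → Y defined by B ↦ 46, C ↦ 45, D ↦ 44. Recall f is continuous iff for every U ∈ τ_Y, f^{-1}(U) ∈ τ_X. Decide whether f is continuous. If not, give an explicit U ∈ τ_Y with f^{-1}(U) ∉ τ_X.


f is NOT continuous.

Compute f^{-1}(U) for each U ∈ τ_Y:
  U = ∅: f^{-1}(U) = ∅ ∈ τ_X ✓.
  U = {44}: f^{-1}(U) = {D} ∉ τ_X ✗.
  U = {46}: f^{-1}(U) = {B} ∉ τ_X ✗.
  U = {44, 46}: f^{-1}(U) = {B, D} ∈ τ_X ✓.
  U = {45, 46}: f^{-1}(U) = {B, C} ∉ τ_X ✗.
  U = {44, 45, 46}: f^{-1}(U) = {B, C, D} ∈ τ_X ✓.
Found U = {44} with f^{-1}(U) = {D} not in τ_X. Therefore f is NOT continuous.


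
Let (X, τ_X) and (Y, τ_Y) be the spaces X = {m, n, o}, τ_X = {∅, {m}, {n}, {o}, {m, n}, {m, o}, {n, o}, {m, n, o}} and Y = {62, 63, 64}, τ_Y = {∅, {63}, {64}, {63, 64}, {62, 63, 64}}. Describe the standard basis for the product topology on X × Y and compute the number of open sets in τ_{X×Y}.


Basis B = {∅ × ∅, {m} × {63}, {m} × {64}, {n} × {63}, {n} × {64}, {o} × {63}, {o} × {64}, {m} × {63, 64}, {m, n} × {63}, {m, o} × {63}, {m, n} × {64}, {m, o} × {64}, {n} × {63, 64}, {n, o} × {63}, {n, o} × {64}, {o} × {63, 64}, {m} × {62, 63, 64}, {m, n, o} × {63}, {m, n, o} × {64}, {n} × {62, 63, 64}, {o} × {62, 63, 64}, {m, n} × {63, 64}, {m, o} × {63, 64}, {n, o} × {63, 64}, {m, n} × {62, 63, 64}, {m, o} × {62, 63, 64}, {m, n, o} × {63, 64}, {n, o} × {62, 63, 64}, {m, n, o} × {62, 63, 64}}; |τ_{X×Y}| = 125.

Enumerate products U × V with U ∈ τ_X, V ∈ τ_Y (deduplicated):
  ∅ × ∅ = {} (∅)
  {m} × {63} = {(m,63)}
  {m} × {64} = {(m,64)}
  {n} × {63} = {(n,63)}
  {n} × {64} = {(n,64)}
  {o} × {63} = {(o,63)}
  {o} × {64} = {(o,64)}
  {m} × {63, 64} = {(m,63), (m,64)}
  {m, n} × {63} = {(m,63), (n,63)}
  {m, o} × {63} = {(m,63), (o,63)}
  {m, n} × {64} = {(m,64), (n,64)}
  {m, o} × {64} = {(m,64), (o,64)}
  {n} × {63, 64} = {(n,63), (n,64)}
  {n, o} × {63} = {(n,63), (o,63)}
  {n, o} × {64} = {(n,64), (o,64)}
  {o} × {63, 64} = {(o,63), (o,64)}
  {m} × {62, 63, 64} = {(m,62), (m,63), (m,64)}
  {m, n, o} × {63} = {(m,63), (n,63), (o,63)}
  {m, n, o} × {64} = {(m,64), (n,64), (o,64)}
  {n} × {62, 63, 64} = {(n,62), (n,63), (n,64)}
  {o} × {62, 63, 64} = {(o,62), (o,63), (o,64)}
  {m, n} × {63, 64} = {(m,63), (m,64), (n,63), (n,64)}
  {m, o} × {63, 64} = {(m,63), (m,64), (o,63), (o,64)}
  {n, o} × {63, 64} = {(n,63), (n,64), (o,63), (o,64)}
  {m, n} × {62, 63, 64} = {(m,62), (m,63), (m,64), (n,62), (n,63), (n,64)}
  {m, o} × {62, 63, 64} = {(m,62), (m,63), (m,64), (o,62), (o,63), (o,64)}
  {m, n, o} × {63, 64} = {(m,63), (m,64), (n,63), (n,64), (o,63), (o,64)}
  {n, o} × {62, 63, 64} = {(n,62), (n,63), (n,64), (o,62), (o,63), (o,64)}
  {m, n, o} × {62, 63, 64} = {(m,62), (m,63), (m,64), (n,62), (n,63), (n,64), (o,62), (o,63), (o,64)}
These 29 distinct sets form the basis B.
Close under arbitrary unions to get τ_{X×Y}; counting gives |τ_{X×Y}| = 125.


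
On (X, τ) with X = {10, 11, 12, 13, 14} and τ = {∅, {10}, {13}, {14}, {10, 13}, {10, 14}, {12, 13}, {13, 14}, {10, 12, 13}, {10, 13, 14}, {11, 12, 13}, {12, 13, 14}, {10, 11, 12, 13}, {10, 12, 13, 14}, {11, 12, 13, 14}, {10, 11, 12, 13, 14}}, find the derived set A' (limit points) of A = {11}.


A' = ∅

For each x ∈ X, list the open sets U ∈ τ with x ∈ U, then check whether U ∩ (A ∖ {x}) ≠ ∅ for every such U.
  x = 10: open {10} ∋ x has {10} ∩ (A ∖ {10}) = ∅, so x is NOT a limit point.
  x = 11: open {11, 12, 13} ∋ x has {11, 12, 13} ∩ (A ∖ {11}) = ∅, so x is NOT a limit point.
  x = 12: open {12, 13} ∋ x has {12, 13} ∩ (A ∖ {12}) = ∅, so x is NOT a limit point.
  x = 13: open {13} ∋ x has {13} ∩ (A ∖ {13}) = ∅, so x is NOT a limit point.
  x = 14: open {14} ∋ x has {14} ∩ (A ∖ {14}) = ∅, so x is NOT a limit point.
Collecting: A' = ∅.


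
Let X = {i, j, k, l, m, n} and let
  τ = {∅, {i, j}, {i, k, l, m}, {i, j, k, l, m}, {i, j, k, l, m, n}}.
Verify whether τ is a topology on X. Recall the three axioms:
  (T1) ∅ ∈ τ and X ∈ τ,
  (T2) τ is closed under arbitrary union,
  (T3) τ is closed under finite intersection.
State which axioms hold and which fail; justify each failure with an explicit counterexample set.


τ is NOT a topology on X.

Axiom (T1): ∅ ∈ τ? Yes; X ∈ τ? Yes.
Axiom (T2/T3): check pairwise unions and intersections of members of τ.
Counterexample for (T3): {i, j} ∩ {i, k, l, m} = {i} ∉ τ. Therefore τ is NOT a topology.


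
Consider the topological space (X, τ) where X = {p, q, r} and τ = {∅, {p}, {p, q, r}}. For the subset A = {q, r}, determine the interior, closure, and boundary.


int(A) = ∅, cl(A) = {q, r}, ∂A = {q, r}.

Closed sets in (X, τ) are complements of opens:
  closed(X, τ) = {∅, {q, r}, {p, q, r}}.
int(A) = ⋃ {U ∈ τ : U ⊆ A}. Opens contained in A: ∅.
Taking the union of these: int(A) = ∅.
cl(A) = ⋂ {C closed : A ⊆ C}. Closed sets containing A: {q, r}, {p, q, r}.
Intersecting these: cl(A) = {q, r}.
∂A = cl(A) ∖ int(A) = {q, r} ∖ ∅ = {q, r}.


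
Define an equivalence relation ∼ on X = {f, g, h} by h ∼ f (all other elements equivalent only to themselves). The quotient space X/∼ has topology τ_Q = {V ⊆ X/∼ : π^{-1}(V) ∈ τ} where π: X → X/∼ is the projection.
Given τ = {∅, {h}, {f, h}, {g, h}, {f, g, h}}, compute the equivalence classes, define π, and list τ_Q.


X/∼ = {[f=h], [g]}; |τ_Q| = 3.

Equivalence classes: [f=h], [g].
Quotient map π: X → X/∼ sends f ↦ [f=h], g ↦ [g], h ↦ [f=h].
For each subset V ⊆ X/∼, compute π^{-1}(V) ⊆ X and check whether π^{-1}(V) ∈ τ. V is open in τ_Q iff π^{-1}(V) ∈ τ.
  V = {}: π^{-1}(V) = ∅ ∈ τ ✓.
  V = {[f=h]}: π^{-1}(V) = {f, h} ∈ τ ✓.
  V = {[g]}: π^{-1}(V) = {g} ∉ τ ✗.
  V = {[f=h], [g]}: π^{-1}(V) = {f, g, h} ∈ τ ✓.
Open sets in the quotient: τ_Q = {{}, {[f=h]}, {[f=h], [g]}} (3 elements).


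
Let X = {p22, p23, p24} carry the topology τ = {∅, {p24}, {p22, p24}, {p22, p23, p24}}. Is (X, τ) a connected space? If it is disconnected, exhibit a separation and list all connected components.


(X, τ) is connected.

Find clopen sets (U ∈ τ with X ∖ U ∈ τ):
  U = ∅, X ∖ U = {p22, p23, p24} — both open, so U is clopen.
  U = {p22, p23, p24}, X ∖ U = ∅ — both open, so U is clopen.
Only trivial clopens (∅ and X) exist, so (X, τ) is connected.
Compute connected components by grouping points that agree on all clopens:
  component: {p22, p23, p24}


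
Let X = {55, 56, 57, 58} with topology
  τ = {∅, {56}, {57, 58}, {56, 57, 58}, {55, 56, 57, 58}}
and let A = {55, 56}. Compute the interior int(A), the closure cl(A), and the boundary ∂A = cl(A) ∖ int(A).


int(A) = {56}, cl(A) = {55, 56}, ∂A = {55}.

Closed sets in (X, τ) are complements of opens:
  closed(X, τ) = {∅, {55}, {55, 56}, {55, 57, 58}, {55, 56, 57, 58}}.
int(A) = ⋃ {U ∈ τ : U ⊆ A}. Opens contained in A: ∅, {56}.
Taking the union of these: int(A) = {56}.
cl(A) = ⋂ {C closed : A ⊆ C}. Closed sets containing A: {55, 56}, {55, 56, 57, 58}.
Intersecting these: cl(A) = {55, 56}.
∂A = cl(A) ∖ int(A) = {55, 56} ∖ {56} = {55}.


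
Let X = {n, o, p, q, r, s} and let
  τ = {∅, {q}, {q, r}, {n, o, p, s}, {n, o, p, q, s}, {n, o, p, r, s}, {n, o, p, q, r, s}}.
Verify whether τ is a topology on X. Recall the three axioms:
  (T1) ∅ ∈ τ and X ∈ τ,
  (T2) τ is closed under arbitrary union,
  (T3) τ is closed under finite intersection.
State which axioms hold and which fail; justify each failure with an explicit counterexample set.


τ is NOT a topology on X.

Axiom (T1): ∅ ∈ τ? Yes; X ∈ τ? Yes.
Axiom (T2/T3): check pairwise unions and intersections of members of τ.
Counterexample for (T3): {q, r} ∩ {n, o, p, r, s} = {r} ∉ τ. Therefore τ is NOT a topology.


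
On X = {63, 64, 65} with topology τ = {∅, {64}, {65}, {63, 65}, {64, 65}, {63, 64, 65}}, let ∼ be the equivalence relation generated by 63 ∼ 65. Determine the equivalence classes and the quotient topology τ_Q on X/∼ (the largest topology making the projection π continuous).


X/∼ = {[63=65], [64]}; |τ_Q| = 4.

Equivalence classes: [63=65], [64].
Quotient map π: X → X/∼ sends 63 ↦ [63=65], 64 ↦ [64], 65 ↦ [63=65].
For each subset V ⊆ X/∼, compute π^{-1}(V) ⊆ X and check whether π^{-1}(V) ∈ τ. V is open in τ_Q iff π^{-1}(V) ∈ τ.
  V = {}: π^{-1}(V) = ∅ ∈ τ ✓.
  V = {[63=65]}: π^{-1}(V) = {63, 65} ∈ τ ✓.
  V = {[64]}: π^{-1}(V) = {64} ∈ τ ✓.
  V = {[63=65], [64]}: π^{-1}(V) = {63, 64, 65} ∈ τ ✓.
Open sets in the quotient: τ_Q = {{}, {[63=65]}, {[64]}, {[63=65], [64]}} (4 elements).


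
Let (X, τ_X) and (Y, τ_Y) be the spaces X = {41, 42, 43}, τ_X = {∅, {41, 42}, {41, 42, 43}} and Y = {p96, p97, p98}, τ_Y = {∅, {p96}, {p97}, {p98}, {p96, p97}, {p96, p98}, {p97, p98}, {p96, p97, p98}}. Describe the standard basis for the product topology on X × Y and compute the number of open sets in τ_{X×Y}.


Basis B = {∅ × ∅, {41, 42} × {p96}, {41, 42} × {p97}, {41, 42} × {p98}, {41, 42, 43} × {p96}, {41, 42, 43} × {p97}, {41, 42, 43} × {p98}, {41, 42} × {p96, p97}, {41, 42} × {p96, p98}, {41, 42} × {p97, p98}, {41, 42} × {p96, p97, p98}, {41, 42, 43} × {p96, p97}, {41, 42, 43} × {p96, p98}, {41, 42, 43} × {p97, p98}, {41, 42, 43} × {p96, p97, p98}}; |τ_{X×Y}| = 27.

Enumerate products U × V with U ∈ τ_X, V ∈ τ_Y (deduplicated):
  ∅ × ∅ = {} (∅)
  {41, 42} × {p96} = {(41,p96), (42,p96)}
  {41, 42} × {p97} = {(41,p97), (42,p97)}
  {41, 42} × {p98} = {(41,p98), (42,p98)}
  {41, 42, 43} × {p96} = {(41,p96), (42,p96), (43,p96)}
  {41, 42, 43} × {p97} = {(41,p97), (42,p97), (43,p97)}
  {41, 42, 43} × {p98} = {(41,p98), (42,p98), (43,p98)}
  {41, 42} × {p96, p97} = {(41,p96), (41,p97), (42,p96), (42,p97)}
  {41, 42} × {p96, p98} = {(41,p96), (41,p98), (42,p96), (42,p98)}
  {41, 42} × {p97, p98} = {(41,p97), (41,p98), (42,p97), (42,p98)}
  {41, 42} × {p96, p97, p98} = {(41,p96), (41,p97), (41,p98), (42,p96), (42,p97), (42,p98)}
  {41, 42, 43} × {p96, p97} = {(41,p96), (41,p97), (42,p96), (42,p97), (43,p96), (43,p97)}
  {41, 42, 43} × {p96, p98} = {(41,p96), (41,p98), (42,p96), (42,p98), (43,p96), (43,p98)}
  {41, 42, 43} × {p97, p98} = {(41,p97), (41,p98), (42,p97), (42,p98), (43,p97), (43,p98)}
  {41, 42, 43} × {p96, p97, p98} = {(41,p96), (41,p97), (41,p98), (42,p96), (42,p97), (42,p98), (43,p96), (43,p97), (43,p98)}
These 15 distinct sets form the basis B.
Close under arbitrary unions to get τ_{X×Y}; counting gives |τ_{X×Y}| = 27.


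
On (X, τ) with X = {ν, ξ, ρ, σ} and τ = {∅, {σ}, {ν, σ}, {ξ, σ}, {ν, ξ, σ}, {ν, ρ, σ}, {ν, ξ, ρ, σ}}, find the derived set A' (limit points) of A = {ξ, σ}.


A' = {ν, ξ, ρ}

For each x ∈ X, list the open sets U ∈ τ with x ∈ U, then check whether U ∩ (A ∖ {x}) ≠ ∅ for every such U.
  x = ν: opens ∋ x are {ν, σ}, {ν, ξ, σ}, {ν, ρ, σ}, {ν, ξ, ρ, σ}; each meets A ∖ {ν}, so x IS a limit point.
  x = ξ: opens ∋ x are {ξ, σ}, {ν, ξ, σ}, {ν, ξ, ρ, σ}; each meets A ∖ {ξ}, so x IS a limit point.
  x = ρ: opens ∋ x are {ν, ρ, σ}, {ν, ξ, ρ, σ}; each meets A ∖ {ρ}, so x IS a limit point.
  x = σ: open {σ} ∋ x has {σ} ∩ (A ∖ {σ}) = ∅, so x is NOT a limit point.
Collecting: A' = {ν, ξ, ρ}.


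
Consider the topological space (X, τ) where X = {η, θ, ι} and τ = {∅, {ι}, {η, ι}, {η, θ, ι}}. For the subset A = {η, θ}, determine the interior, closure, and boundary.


int(A) = ∅, cl(A) = {η, θ}, ∂A = {η, θ}.

Closed sets in (X, τ) are complements of opens:
  closed(X, τ) = {∅, {θ}, {η, θ}, {η, θ, ι}}.
int(A) = ⋃ {U ∈ τ : U ⊆ A}. Opens contained in A: ∅.
Taking the union of these: int(A) = ∅.
cl(A) = ⋂ {C closed : A ⊆ C}. Closed sets containing A: {η, θ}, {η, θ, ι}.
Intersecting these: cl(A) = {η, θ}.
∂A = cl(A) ∖ int(A) = {η, θ} ∖ ∅ = {η, θ}.


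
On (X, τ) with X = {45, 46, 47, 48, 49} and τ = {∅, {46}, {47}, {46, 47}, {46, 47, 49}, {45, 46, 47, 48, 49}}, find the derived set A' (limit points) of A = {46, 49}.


A' = {45, 48, 49}

For each x ∈ X, list the open sets U ∈ τ with x ∈ U, then check whether U ∩ (A ∖ {x}) ≠ ∅ for every such U.
  x = 45: opens ∋ x are {45, 46, 47, 48, 49}; each meets A ∖ {45}, so x IS a limit point.
  x = 46: open {46} ∋ x has {46} ∩ (A ∖ {46}) = ∅, so x is NOT a limit point.
  x = 47: open {47} ∋ x has {47} ∩ (A ∖ {47}) = ∅, so x is NOT a limit point.
  x = 48: opens ∋ x are {45, 46, 47, 48, 49}; each meets A ∖ {48}, so x IS a limit point.
  x = 49: opens ∋ x are {46, 47, 49}, {45, 46, 47, 48, 49}; each meets A ∖ {49}, so x IS a limit point.
Collecting: A' = {45, 48, 49}.


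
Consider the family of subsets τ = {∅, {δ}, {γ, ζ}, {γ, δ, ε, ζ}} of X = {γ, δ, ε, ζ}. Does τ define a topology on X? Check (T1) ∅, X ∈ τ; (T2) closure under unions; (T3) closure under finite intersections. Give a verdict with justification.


τ is NOT a topology on X.

Axiom (T1): ∅ ∈ τ? Yes; X ∈ τ? Yes.
Axiom (T2/T3): check pairwise unions and intersections of members of τ.
Counterexample for (T2): {δ} ∪ {γ, ζ} = {γ, δ, ζ} ∉ τ. Therefore τ is NOT a topology.


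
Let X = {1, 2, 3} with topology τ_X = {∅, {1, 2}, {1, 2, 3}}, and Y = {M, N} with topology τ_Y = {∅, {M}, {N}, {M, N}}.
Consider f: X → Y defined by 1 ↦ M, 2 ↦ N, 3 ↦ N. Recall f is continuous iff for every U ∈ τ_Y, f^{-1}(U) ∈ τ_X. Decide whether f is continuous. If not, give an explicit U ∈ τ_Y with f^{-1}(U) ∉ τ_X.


f is NOT continuous.

Compute f^{-1}(U) for each U ∈ τ_Y:
  U = ∅: f^{-1}(U) = ∅ ∈ τ_X ✓.
  U = {M}: f^{-1}(U) = {1} ∉ τ_X ✗.
  U = {N}: f^{-1}(U) = {2, 3} ∉ τ_X ✗.
  U = {M, N}: f^{-1}(U) = {1, 2, 3} ∈ τ_X ✓.
Found U = {M} with f^{-1}(U) = {1} not in τ_X. Therefore f is NOT continuous.


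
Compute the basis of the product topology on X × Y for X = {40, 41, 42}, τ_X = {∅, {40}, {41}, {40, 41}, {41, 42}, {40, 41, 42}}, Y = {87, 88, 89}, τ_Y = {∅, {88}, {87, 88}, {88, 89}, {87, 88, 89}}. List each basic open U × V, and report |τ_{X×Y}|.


Basis B = {∅ × ∅, {40} × {88}, {41} × {88}, {40} × {87, 88}, {40} × {88, 89}, {40, 41} × {88}, {41} × {87, 88}, {41} × {88, 89}, {41, 42} × {88}, {40} × {87, 88, 89}, {40, 41, 42} × {88}, {41} × {87, 88, 89}, {40, 41} × {87, 88}, {40, 41} × {88, 89}, {41, 42} × {87, 88}, {41, 42} × {88, 89}, {40, 41} × {87, 88, 89}, {40, 41, 42} × {87, 88}, {40, 41, 42} × {88, 89}, {41, 42} × {87, 88, 89}, {40, 41, 42} × {87, 88, 89}}; |τ_{X×Y}| = 70.

Enumerate products U × V with U ∈ τ_X, V ∈ τ_Y (deduplicated):
  ∅ × ∅ = {} (∅)
  {40} × {88} = {(40,88)}
  {41} × {88} = {(41,88)}
  {40} × {87, 88} = {(40,87), (40,88)}
  {40} × {88, 89} = {(40,88), (40,89)}
  {40, 41} × {88} = {(40,88), (41,88)}
  {41} × {87, 88} = {(41,87), (41,88)}
  {41} × {88, 89} = {(41,88), (41,89)}
  {41, 42} × {88} = {(41,88), (42,88)}
  {40} × {87, 88, 89} = {(40,87), (40,88), (40,89)}
  {40, 41, 42} × {88} = {(40,88), (41,88), (42,88)}
  {41} × {87, 88, 89} = {(41,87), (41,88), (41,89)}
  {40, 41} × {87, 88} = {(40,87), (40,88), (41,87), (41,88)}
  {40, 41} × {88, 89} = {(40,88), (40,89), (41,88), (41,89)}
  {41, 42} × {87, 88} = {(41,87), (41,88), (42,87), (42,88)}
  {41, 42} × {88, 89} = {(41,88), (41,89), (42,88), (42,89)}
  {40, 41} × {87, 88, 89} = {(40,87), (40,88), (40,89), (41,87), (41,88), (41,89)}
  {40, 41, 42} × {87, 88} = {(40,87), (40,88), (41,87), (41,88), (42,87), (42,88)}
  {40, 41, 42} × {88, 89} = {(40,88), (40,89), (41,88), (41,89), (42,88), (42,89)}
  {41, 42} × {87, 88, 89} = {(41,87), (41,88), (41,89), (42,87), (42,88), (42,89)}
  {40, 41, 42} × {87, 88, 89} = {(40,87), (40,88), (40,89), (41,87), (41,88), (41,89), (42,87), (42,88), (42,89)}
These 21 distinct sets form the basis B.
Close under arbitrary unions to get τ_{X×Y}; counting gives |τ_{X×Y}| = 70.


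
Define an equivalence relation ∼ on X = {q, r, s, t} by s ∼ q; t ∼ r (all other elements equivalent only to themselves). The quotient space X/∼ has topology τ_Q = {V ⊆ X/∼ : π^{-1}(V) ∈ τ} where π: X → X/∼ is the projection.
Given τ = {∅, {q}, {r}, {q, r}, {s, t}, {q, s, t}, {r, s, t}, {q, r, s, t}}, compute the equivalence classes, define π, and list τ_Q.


X/∼ = {[q=s], [r=t]}; |τ_Q| = 2.

Equivalence classes: [q=s], [r=t].
Quotient map π: X → X/∼ sends q ↦ [q=s], r ↦ [r=t], s ↦ [q=s], t ↦ [r=t].
For each subset V ⊆ X/∼, compute π^{-1}(V) ⊆ X and check whether π^{-1}(V) ∈ τ. V is open in τ_Q iff π^{-1}(V) ∈ τ.
  V = {}: π^{-1}(V) = ∅ ∈ τ ✓.
  V = {[q=s]}: π^{-1}(V) = {q, s} ∉ τ ✗.
  V = {[r=t]}: π^{-1}(V) = {r, t} ∉ τ ✗.
  V = {[q=s], [r=t]}: π^{-1}(V) = {q, r, s, t} ∈ τ ✓.
Open sets in the quotient: τ_Q = {{}, {[q=s], [r=t]}} (2 elements).


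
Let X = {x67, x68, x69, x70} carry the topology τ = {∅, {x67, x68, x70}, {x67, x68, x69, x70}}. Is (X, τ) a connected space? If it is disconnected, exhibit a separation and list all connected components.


(X, τ) is connected.

Find clopen sets (U ∈ τ with X ∖ U ∈ τ):
  U = ∅, X ∖ U = {x67, x68, x69, x70} — both open, so U is clopen.
  U = {x67, x68, x69, x70}, X ∖ U = ∅ — both open, so U is clopen.
Only trivial clopens (∅ and X) exist, so (X, τ) is connected.
Compute connected components by grouping points that agree on all clopens:
  component: {x67, x68, x69, x70}


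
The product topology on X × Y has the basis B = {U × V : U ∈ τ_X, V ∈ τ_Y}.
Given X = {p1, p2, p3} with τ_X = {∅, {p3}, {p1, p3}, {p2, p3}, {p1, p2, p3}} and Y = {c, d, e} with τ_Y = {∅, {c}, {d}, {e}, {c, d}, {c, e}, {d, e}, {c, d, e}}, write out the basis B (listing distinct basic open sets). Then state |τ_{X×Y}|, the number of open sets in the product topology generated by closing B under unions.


Basis B = {∅ × ∅, {p3} × {c}, {p3} × {d}, {p3} × {e}, {p1, p3} × {c}, {p1, p3} × {d}, {p1, p3} × {e}, {p2, p3} × {c}, {p2, p3} × {d}, {p2, p3} × {e}, {p3} × {c, d}, {p3} × {c, e}, {p3} × {d, e}, {p1, p2, p3} × {c}, {p1, p2, p3} × {d}, {p1, p2, p3} × {e}, {p3} × {c, d, e}, {p1, p3} × {c, d}, {p1, p3} × {c, e}, {p1, p3} × {d, e}, {p2, p3} × {c, d}, {p2, p3} × {c, e}, {p2, p3} × {d, e}, {p1, p3} × {c, d, e}, {p1, p2, p3} × {c, d}, {p1, p2, p3} × {c, e}, {p1, p2, p3} × {d, e}, {p2, p3} × {c, d, e}, {p1, p2, p3} × {c, d, e}}; |τ_{X×Y}| = 125.

Enumerate products U × V with U ∈ τ_X, V ∈ τ_Y (deduplicated):
  ∅ × ∅ = {} (∅)
  {p3} × {c} = {(p3,c)}
  {p3} × {d} = {(p3,d)}
  {p3} × {e} = {(p3,e)}
  {p1, p3} × {c} = {(p1,c), (p3,c)}
  {p1, p3} × {d} = {(p1,d), (p3,d)}
  {p1, p3} × {e} = {(p1,e), (p3,e)}
  {p2, p3} × {c} = {(p2,c), (p3,c)}
  {p2, p3} × {d} = {(p2,d), (p3,d)}
  {p2, p3} × {e} = {(p2,e), (p3,e)}
  {p3} × {c, d} = {(p3,c), (p3,d)}
  {p3} × {c, e} = {(p3,c), (p3,e)}
  {p3} × {d, e} = {(p3,d), (p3,e)}
  {p1, p2, p3} × {c} = {(p1,c), (p2,c), (p3,c)}
  {p1, p2, p3} × {d} = {(p1,d), (p2,d), (p3,d)}
  {p1, p2, p3} × {e} = {(p1,e), (p2,e), (p3,e)}
  {p3} × {c, d, e} = {(p3,c), (p3,d), (p3,e)}
  {p1, p3} × {c, d} = {(p1,c), (p1,d), (p3,c), (p3,d)}
  {p1, p3} × {c, e} = {(p1,c), (p1,e), (p3,c), (p3,e)}
  {p1, p3} × {d, e} = {(p1,d), (p1,e), (p3,d), (p3,e)}
  {p2, p3} × {c, d} = {(p2,c), (p2,d), (p3,c), (p3,d)}
  {p2, p3} × {c, e} = {(p2,c), (p2,e), (p3,c), (p3,e)}
  {p2, p3} × {d, e} = {(p2,d), (p2,e), (p3,d), (p3,e)}
  {p1, p3} × {c, d, e} = {(p1,c), (p1,d), (p1,e), (p3,c), (p3,d), (p3,e)}
  {p1, p2, p3} × {c, d} = {(p1,c), (p1,d), (p2,c), (p2,d), (p3,c), (p3,d)}
  {p1, p2, p3} × {c, e} = {(p1,c), (p1,e), (p2,c), (p2,e), (p3,c), (p3,e)}
  {p1, p2, p3} × {d, e} = {(p1,d), (p1,e), (p2,d), (p2,e), (p3,d), (p3,e)}
  {p2, p3} × {c, d, e} = {(p2,c), (p2,d), (p2,e), (p3,c), (p3,d), (p3,e)}
  {p1, p2, p3} × {c, d, e} = {(p1,c), (p1,d), (p1,e), (p2,c), (p2,d), (p2,e), (p3,c), (p3,d), (p3,e)}
These 29 distinct sets form the basis B.
Close under arbitrary unions to get τ_{X×Y}; counting gives |τ_{X×Y}| = 125.


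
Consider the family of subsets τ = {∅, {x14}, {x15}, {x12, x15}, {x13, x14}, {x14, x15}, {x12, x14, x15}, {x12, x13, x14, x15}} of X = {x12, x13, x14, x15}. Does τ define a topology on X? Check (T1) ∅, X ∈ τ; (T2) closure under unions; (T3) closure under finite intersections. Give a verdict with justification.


τ is NOT a topology on X.

Axiom (T1): ∅ ∈ τ? Yes; X ∈ τ? Yes.
Axiom (T2/T3): check pairwise unions and intersections of members of τ.
Counterexample for (T2): {x15} ∪ {x13, x14} = {x13, x14, x15} ∉ τ. Therefore τ is NOT a topology.


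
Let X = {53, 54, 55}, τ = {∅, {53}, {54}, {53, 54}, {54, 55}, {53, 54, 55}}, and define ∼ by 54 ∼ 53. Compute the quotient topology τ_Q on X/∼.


X/∼ = {[53=54], [55]}; |τ_Q| = 3.

Equivalence classes: [53=54], [55].
Quotient map π: X → X/∼ sends 53 ↦ [53=54], 54 ↦ [53=54], 55 ↦ [55].
For each subset V ⊆ X/∼, compute π^{-1}(V) ⊆ X and check whether π^{-1}(V) ∈ τ. V is open in τ_Q iff π^{-1}(V) ∈ τ.
  V = {}: π^{-1}(V) = ∅ ∈ τ ✓.
  V = {[53=54]}: π^{-1}(V) = {53, 54} ∈ τ ✓.
  V = {[55]}: π^{-1}(V) = {55} ∉ τ ✗.
  V = {[53=54], [55]}: π^{-1}(V) = {53, 54, 55} ∈ τ ✓.
Open sets in the quotient: τ_Q = {{}, {[53=54]}, {[53=54], [55]}} (3 elements).


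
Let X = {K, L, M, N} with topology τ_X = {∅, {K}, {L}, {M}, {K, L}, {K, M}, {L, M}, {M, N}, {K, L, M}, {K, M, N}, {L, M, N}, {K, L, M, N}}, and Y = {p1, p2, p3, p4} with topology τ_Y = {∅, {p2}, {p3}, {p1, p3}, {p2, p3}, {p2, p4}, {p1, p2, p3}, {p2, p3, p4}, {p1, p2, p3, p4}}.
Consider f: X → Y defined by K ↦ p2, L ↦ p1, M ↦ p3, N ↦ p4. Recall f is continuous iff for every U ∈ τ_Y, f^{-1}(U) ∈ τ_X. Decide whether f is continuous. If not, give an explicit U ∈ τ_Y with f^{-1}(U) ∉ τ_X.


f is NOT continuous.

Compute f^{-1}(U) for each U ∈ τ_Y:
  U = ∅: f^{-1}(U) = ∅ ∈ τ_X ✓.
  U = {p2}: f^{-1}(U) = {K} ∈ τ_X ✓.
  U = {p3}: f^{-1}(U) = {M} ∈ τ_X ✓.
  U = {p1, p3}: f^{-1}(U) = {L, M} ∈ τ_X ✓.
  U = {p2, p3}: f^{-1}(U) = {K, M} ∈ τ_X ✓.
  U = {p2, p4}: f^{-1}(U) = {K, N} ∉ τ_X ✗.
  U = {p1, p2, p3}: f^{-1}(U) = {K, L, M} ∈ τ_X ✓.
  U = {p2, p3, p4}: f^{-1}(U) = {K, M, N} ∈ τ_X ✓.
  U = {p1, p2, p3, p4}: f^{-1}(U) = {K, L, M, N} ∈ τ_X ✓.
Found U = {p2, p4} with f^{-1}(U) = {K, N} not in τ_X. Therefore f is NOT continuous.


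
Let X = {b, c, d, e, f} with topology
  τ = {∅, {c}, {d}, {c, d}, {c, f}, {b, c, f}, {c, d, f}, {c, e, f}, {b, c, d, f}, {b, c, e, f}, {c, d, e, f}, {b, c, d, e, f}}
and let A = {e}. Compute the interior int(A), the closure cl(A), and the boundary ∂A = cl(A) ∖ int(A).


int(A) = ∅, cl(A) = {e}, ∂A = {e}.

Closed sets in (X, τ) are complements of opens:
  closed(X, τ) = {∅, {b}, {d}, {e}, {b, d}, {b, e}, {d, e}, {b, d, e}, {b, e, f}, {b, c, e, f}, {b, d, e, f}, {b, c, d, e, f}}.
int(A) = ⋃ {U ∈ τ : U ⊆ A}. Opens contained in A: ∅.
Taking the union of these: int(A) = ∅.
cl(A) = ⋂ {C closed : A ⊆ C}. Closed sets containing A: {e}, {b, e}, {d, e}, {b, d, e}, {b, e, f}, {b, c, e, f}, {b, d, e, f}, {b, c, d, e, f}.
Intersecting these: cl(A) = {e}.
∂A = cl(A) ∖ int(A) = {e} ∖ ∅ = {e}.


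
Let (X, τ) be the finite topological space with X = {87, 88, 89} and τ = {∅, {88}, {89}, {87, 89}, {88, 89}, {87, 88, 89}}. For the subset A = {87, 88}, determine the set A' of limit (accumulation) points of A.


A' = ∅

For each x ∈ X, list the open sets U ∈ τ with x ∈ U, then check whether U ∩ (A ∖ {x}) ≠ ∅ for every such U.
  x = 87: open {87, 89} ∋ x has {87, 89} ∩ (A ∖ {87}) = ∅, so x is NOT a limit point.
  x = 88: open {88} ∋ x has {88} ∩ (A ∖ {88}) = ∅, so x is NOT a limit point.
  x = 89: open {89} ∋ x has {89} ∩ (A ∖ {89}) = ∅, so x is NOT a limit point.
Collecting: A' = ∅.


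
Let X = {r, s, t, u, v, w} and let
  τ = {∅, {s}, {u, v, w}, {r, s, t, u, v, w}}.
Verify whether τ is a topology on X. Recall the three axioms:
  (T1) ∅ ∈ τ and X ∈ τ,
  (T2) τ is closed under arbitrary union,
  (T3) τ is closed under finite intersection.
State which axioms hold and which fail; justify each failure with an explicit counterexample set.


τ is NOT a topology on X.

Axiom (T1): ∅ ∈ τ? Yes; X ∈ τ? Yes.
Axiom (T2/T3): check pairwise unions and intersections of members of τ.
Counterexample for (T2): {s} ∪ {u, v, w} = {s, u, v, w} ∉ τ. Therefore τ is NOT a topology.


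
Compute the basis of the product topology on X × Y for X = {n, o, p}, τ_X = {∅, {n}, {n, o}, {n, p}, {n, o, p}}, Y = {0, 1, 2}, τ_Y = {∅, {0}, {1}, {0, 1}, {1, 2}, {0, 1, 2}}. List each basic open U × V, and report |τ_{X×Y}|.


Basis B = {∅ × ∅, {n} × {0}, {n} × {1}, {n} × {0, 1}, {n, o} × {0}, {n, p} × {0}, {n} × {1, 2}, {n, o} × {1}, {n, p} × {1}, {n} × {0, 1, 2}, {n, o, p} × {0}, {n, o, p} × {1}, {n, o} × {0, 1}, {n, p} × {0, 1}, {n, o} × {1, 2}, {n, p} × {1, 2}, {n, o} × {0, 1, 2}, {n, p} × {0, 1, 2}, {n, o, p} × {0, 1}, {n, o, p} × {1, 2}, {n, o, p} × {0, 1, 2}}; |τ_{X×Y}| = 70.

Enumerate products U × V with U ∈ τ_X, V ∈ τ_Y (deduplicated):
  ∅ × ∅ = {} (∅)
  {n} × {0} = {(n,0)}
  {n} × {1} = {(n,1)}
  {n} × {0, 1} = {(n,0), (n,1)}
  {n, o} × {0} = {(n,0), (o,0)}
  {n, p} × {0} = {(n,0), (p,0)}
  {n} × {1, 2} = {(n,1), (n,2)}
  {n, o} × {1} = {(n,1), (o,1)}
  {n, p} × {1} = {(n,1), (p,1)}
  {n} × {0, 1, 2} = {(n,0), (n,1), (n,2)}
  {n, o, p} × {0} = {(n,0), (o,0), (p,0)}
  {n, o, p} × {1} = {(n,1), (o,1), (p,1)}
  {n, o} × {0, 1} = {(n,0), (n,1), (o,0), (o,1)}
  {n, p} × {0, 1} = {(n,0), (n,1), (p,0), (p,1)}
  {n, o} × {1, 2} = {(n,1), (n,2), (o,1), (o,2)}
  {n, p} × {1, 2} = {(n,1), (n,2), (p,1), (p,2)}
  {n, o} × {0, 1, 2} = {(n,0), (n,1), (n,2), (o,0), (o,1), (o,2)}
  {n, p} × {0, 1, 2} = {(n,0), (n,1), (n,2), (p,0), (p,1), (p,2)}
  {n, o, p} × {0, 1} = {(n,0), (n,1), (o,0), (o,1), (p,0), (p,1)}
  {n, o, p} × {1, 2} = {(n,1), (n,2), (o,1), (o,2), (p,1), (p,2)}
  {n, o, p} × {0, 1, 2} = {(n,0), (n,1), (n,2), (o,0), (o,1), (o,2), (p,0), (p,1), (p,2)}
These 21 distinct sets form the basis B.
Close under arbitrary unions to get τ_{X×Y}; counting gives |τ_{X×Y}| = 70.


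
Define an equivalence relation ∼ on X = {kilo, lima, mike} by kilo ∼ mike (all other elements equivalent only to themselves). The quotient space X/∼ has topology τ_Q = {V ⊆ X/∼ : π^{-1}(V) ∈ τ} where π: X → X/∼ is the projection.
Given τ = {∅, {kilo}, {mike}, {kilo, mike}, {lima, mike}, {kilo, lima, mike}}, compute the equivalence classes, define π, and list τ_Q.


X/∼ = {[kilo=mike], [lima]}; |τ_Q| = 3.

Equivalence classes: [kilo=mike], [lima].
Quotient map π: X → X/∼ sends kilo ↦ [kilo=mike], lima ↦ [lima], mike ↦ [kilo=mike].
For each subset V ⊆ X/∼, compute π^{-1}(V) ⊆ X and check whether π^{-1}(V) ∈ τ. V is open in τ_Q iff π^{-1}(V) ∈ τ.
  V = {}: π^{-1}(V) = ∅ ∈ τ ✓.
  V = {[kilo=mike]}: π^{-1}(V) = {kilo, mike} ∈ τ ✓.
  V = {[lima]}: π^{-1}(V) = {lima} ∉ τ ✗.
  V = {[kilo=mike], [lima]}: π^{-1}(V) = {kilo, lima, mike} ∈ τ ✓.
Open sets in the quotient: τ_Q = {{}, {[kilo=mike]}, {[kilo=mike], [lima]}} (3 elements).


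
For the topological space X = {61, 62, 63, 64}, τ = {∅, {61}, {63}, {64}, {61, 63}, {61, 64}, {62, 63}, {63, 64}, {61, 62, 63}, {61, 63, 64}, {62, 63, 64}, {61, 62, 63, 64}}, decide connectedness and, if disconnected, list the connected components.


(X, τ) is disconnected; components = [{61}, {64}, {62, 63}].

Find clopen sets (U ∈ τ with X ∖ U ∈ τ):
  U = ∅, X ∖ U = {61, 62, 63, 64} — both open, so U is clopen.
  U = {61}, X ∖ U = {62, 63, 64} — both open, so U is clopen.
  U = {64}, X ∖ U = {61, 62, 63} — both open, so U is clopen.
  U = {61, 64}, X ∖ U = {62, 63} — both open, so U is clopen.
  U = {62, 63}, X ∖ U = {61, 64} — both open, so U is clopen.
  U = {61, 62, 63}, X ∖ U = {64} — both open, so U is clopen.
  U = {62, 63, 64}, X ∖ U = {61} — both open, so U is clopen.
  U = {61, 62, 63, 64}, X ∖ U = ∅ — both open, so U is clopen.
Nontrivial clopen(s) exist: e.g. {61, 62, 63}. So (X, τ) is disconnected.
Compute connected components by grouping points that agree on all clopens:
  component: {61}
  component: {64}
  component: {62, 63}
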